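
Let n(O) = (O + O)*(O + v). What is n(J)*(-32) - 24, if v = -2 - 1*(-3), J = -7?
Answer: -2712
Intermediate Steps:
v = 1 (v = -2 + 3 = 1)
n(O) = 2*O*(1 + O) (n(O) = (O + O)*(O + 1) = (2*O)*(1 + O) = 2*O*(1 + O))
n(J)*(-32) - 24 = (2*(-7)*(1 - 7))*(-32) - 24 = (2*(-7)*(-6))*(-32) - 24 = 84*(-32) - 24 = -2688 - 24 = -2712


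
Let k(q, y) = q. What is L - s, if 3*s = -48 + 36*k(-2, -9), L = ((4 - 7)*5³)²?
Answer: 140665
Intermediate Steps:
L = 140625 (L = (-3*125)² = (-375)² = 140625)
s = -40 (s = (-48 + 36*(-2))/3 = (-48 - 72)/3 = (⅓)*(-120) = -40)
L - s = 140625 - 1*(-40) = 140625 + 40 = 140665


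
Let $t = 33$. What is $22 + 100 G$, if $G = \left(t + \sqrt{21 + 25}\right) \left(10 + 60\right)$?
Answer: $231022 + 7000 \sqrt{46} \approx 2.785 \cdot 10^{5}$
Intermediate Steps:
$G = 2310 + 70 \sqrt{46}$ ($G = \left(33 + \sqrt{21 + 25}\right) \left(10 + 60\right) = \left(33 + \sqrt{46}\right) 70 = 2310 + 70 \sqrt{46} \approx 2784.8$)
$22 + 100 G = 22 + 100 \left(2310 + 70 \sqrt{46}\right) = 22 + \left(231000 + 7000 \sqrt{46}\right) = 231022 + 7000 \sqrt{46}$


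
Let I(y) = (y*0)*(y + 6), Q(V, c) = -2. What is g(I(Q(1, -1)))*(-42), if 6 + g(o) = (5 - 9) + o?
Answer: 420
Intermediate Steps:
I(y) = 0 (I(y) = 0*(6 + y) = 0)
g(o) = -10 + o (g(o) = -6 + ((5 - 9) + o) = -6 + (-4 + o) = -10 + o)
g(I(Q(1, -1)))*(-42) = (-10 + 0)*(-42) = -10*(-42) = 420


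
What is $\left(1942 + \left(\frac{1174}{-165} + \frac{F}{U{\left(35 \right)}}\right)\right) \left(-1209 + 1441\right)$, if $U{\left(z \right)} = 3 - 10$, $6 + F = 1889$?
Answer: $\frac{63770072}{165} \approx 3.8649 \cdot 10^{5}$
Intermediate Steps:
$F = 1883$ ($F = -6 + 1889 = 1883$)
$U{\left(z \right)} = -7$
$\left(1942 + \left(\frac{1174}{-165} + \frac{F}{U{\left(35 \right)}}\right)\right) \left(-1209 + 1441\right) = \left(1942 + \left(\frac{1174}{-165} + \frac{1883}{-7}\right)\right) \left(-1209 + 1441\right) = \left(1942 + \left(1174 \left(- \frac{1}{165}\right) + 1883 \left(- \frac{1}{7}\right)\right)\right) 232 = \left(1942 - \frac{45559}{165}\right) 232 = \frac{274871}{165} \cdot 232 = \frac{63770072}{165}$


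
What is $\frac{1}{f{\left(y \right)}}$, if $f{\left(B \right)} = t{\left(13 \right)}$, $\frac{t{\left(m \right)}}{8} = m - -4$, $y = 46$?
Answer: $\frac{1}{136} \approx 0.0073529$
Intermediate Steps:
$t{\left(m \right)} = 32 + 8 m$ ($t{\left(m \right)} = 8 \left(m - -4\right) = 8 \left(m + 4\right) = 8 \left(4 + m\right) = 32 + 8 m$)
$f{\left(B \right)} = 136$ ($f{\left(B \right)} = 32 + 8 \cdot 13 = 32 + 104 = 136$)
$\frac{1}{f{\left(y \right)}} = \frac{1}{136}$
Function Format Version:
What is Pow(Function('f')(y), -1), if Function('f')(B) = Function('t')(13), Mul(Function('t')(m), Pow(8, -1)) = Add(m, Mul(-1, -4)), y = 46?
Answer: Rational(1, 136) ≈ 0.0073529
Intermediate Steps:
Function('t')(m) = Add(32, Mul(8, m)) (Function('t')(m) = Mul(8, Add(m, Mul(-1, -4))) = Mul(8, Add(m, 4)) = Mul(8, Add(4, m)) = Add(32, Mul(8, m)))
Function('f')(B) = 136 (Function('f')(B) = Add(32, Mul(8, 13)) = Add(32, 104) = 136)
Pow(Function('f')(y), -1) = Pow(136, -1) = Rational(1, 136)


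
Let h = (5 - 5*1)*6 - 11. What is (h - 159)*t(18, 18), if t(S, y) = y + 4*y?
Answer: -15300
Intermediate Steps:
t(S, y) = 5*y
h = -11 (h = (5 - 5)*6 - 11 = 0*6 - 11 = 0 - 11 = -11)
(h - 159)*t(18, 18) = (-11 - 159)*(5*18) = -170*90 = -15300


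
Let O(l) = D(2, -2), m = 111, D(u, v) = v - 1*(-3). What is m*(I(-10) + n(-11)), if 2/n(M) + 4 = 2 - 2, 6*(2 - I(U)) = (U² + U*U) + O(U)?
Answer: -3552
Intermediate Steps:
D(u, v) = 3 + v (D(u, v) = v + 3 = 3 + v)
O(l) = 1 (O(l) = 3 - 2 = 1)
I(U) = 11/6 - U²/3 (I(U) = 2 - ((U² + U*U) + 1)/6 = 2 - ((U² + U²) + 1)/6 = 2 - (2*U² + 1)/6 = 2 - (1 + 2*U²)/6 = 2 + (-⅙ - U²/3) = 11/6 - U²/3)
n(M) = -½ (n(M) = 2/(-4 + (2 - 2)) = 2/(-4 + 0) = 2/(-4) = 2*(-¼) = -½)
m*(I(-10) + n(-11)) = 111*((11/6 - ⅓*(-10)²) - ½) = 111*((11/6 - ⅓*100) - ½) = 111*((11/6 - 100/3) - ½) = 111*(-63/2 - ½) = 111*(-32) = -3552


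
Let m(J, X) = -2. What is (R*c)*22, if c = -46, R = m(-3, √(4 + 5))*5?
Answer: 10120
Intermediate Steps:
R = -10 (R = -2*5 = -10)
(R*c)*22 = -10*(-46)*22 = 460*22 = 10120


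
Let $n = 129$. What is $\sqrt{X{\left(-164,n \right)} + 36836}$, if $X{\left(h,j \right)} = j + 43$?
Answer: $12 \sqrt{257} \approx 192.37$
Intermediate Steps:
$X{\left(h,j \right)} = 43 + j$
$\sqrt{X{\left(-164,n \right)} + 36836} = \sqrt{\left(43 + 129\right) + 36836} = \sqrt{172 + 36836} = \sqrt{37008} = 12 \sqrt{257}$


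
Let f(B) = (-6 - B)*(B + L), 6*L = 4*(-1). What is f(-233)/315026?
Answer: -159127/945078 ≈ -0.16837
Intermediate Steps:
L = -⅔ (L = (4*(-1))/6 = (⅙)*(-4) = -⅔ ≈ -0.66667)
f(B) = (-6 - B)*(-⅔ + B) (f(B) = (-6 - B)*(B - ⅔) = (-6 - B)*(-⅔ + B))
f(-233)/315026 = (4 - 1*(-233)² - 16/3*(-233))/315026 = (4 - 1*54289 + 3728/3)*(1/315026) = (4 - 54289 + 3728/3)*(1/315026) = -159127/3*1/315026 = -159127/945078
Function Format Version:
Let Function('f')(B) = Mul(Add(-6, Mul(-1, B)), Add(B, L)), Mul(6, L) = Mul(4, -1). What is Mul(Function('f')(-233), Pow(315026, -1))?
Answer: Rational(-159127, 945078) ≈ -0.16837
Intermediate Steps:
L = Rational(-2, 3) (L = Mul(Rational(1, 6), Mul(4, -1)) = Mul(Rational(1, 6), -4) = Rational(-2, 3) ≈ -0.66667)
Function('f')(B) = Mul(Add(-6, Mul(-1, B)), Add(Rational(-2, 3), B)) (Function('f')(B) = Mul(Add(-6, Mul(-1, B)), Add(B, Rational(-2, 3))) = Mul(Add(-6, Mul(-1, B)), Add(Rational(-2, 3), B)))
Mul(Function('f')(-233), Pow(315026, -1)) = Mul(Add(4, Mul(-1, Pow(-233, 2)), Mul(Rational(-16, 3), -233)), Pow(315026, -1)) = Mul(Add(4, Mul(-1, 54289), Rational(3728, 3)), Rational(1, 315026)) = Mul(Add(4, -54289, Rational(3728, 3)), Rational(1, 315026)) = Mul(Rational(-159127, 3), Rational(1, 315026)) = Rational(-159127, 945078)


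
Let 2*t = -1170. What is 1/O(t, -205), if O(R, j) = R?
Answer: -1/585 ≈ -0.0017094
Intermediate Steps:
t = -585 (t = (½)*(-1170) = -585)
1/O(t, -205) = 1/(-585) = -1/585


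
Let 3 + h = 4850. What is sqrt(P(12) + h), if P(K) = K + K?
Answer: sqrt(4871) ≈ 69.793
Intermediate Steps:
h = 4847 (h = -3 + 4850 = 4847)
P(K) = 2*K
sqrt(P(12) + h) = sqrt(2*12 + 4847) = sqrt(24 + 4847) = sqrt(4871)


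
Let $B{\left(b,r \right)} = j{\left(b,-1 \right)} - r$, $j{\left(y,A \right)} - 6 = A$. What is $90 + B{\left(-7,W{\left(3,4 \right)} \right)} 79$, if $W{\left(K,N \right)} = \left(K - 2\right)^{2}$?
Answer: $406$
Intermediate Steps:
$j{\left(y,A \right)} = 6 + A$
$W{\left(K,N \right)} = \left(-2 + K\right)^{2}$
$B{\left(b,r \right)} = 5 - r$ ($B{\left(b,r \right)} = \left(6 - 1\right) - r = 5 - r$)
$90 + B{\left(-7,W{\left(3,4 \right)} \right)} 79 = 90 + \left(5 - \left(-2 + 3\right)^{2}\right) 79 = 90 + \left(5 - 1^{2}\right) 79 = 90 + \left(5 - 1\right) 79 = 90 + 4 \cdot 79 = 90 + 316 = 406$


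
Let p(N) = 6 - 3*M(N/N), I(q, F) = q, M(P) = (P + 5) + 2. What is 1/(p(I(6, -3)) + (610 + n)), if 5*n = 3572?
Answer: 5/6532 ≈ 0.00076546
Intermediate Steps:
n = 3572/5 (n = (1/5)*3572 = 3572/5 ≈ 714.40)
M(P) = 7 + P (M(P) = (5 + P) + 2 = 7 + P)
p(N) = -18 (p(N) = 6 - 3*(7 + N/N) = 6 - 3*(7 + 1) = 6 - 3*8 = 6 - 24 = -18)
1/(p(I(6, -3)) + (610 + n)) = 1/(-18 + (610 + 3572/5)) = 1/(-18 + 6622/5) = 1/(6532/5) = 5/6532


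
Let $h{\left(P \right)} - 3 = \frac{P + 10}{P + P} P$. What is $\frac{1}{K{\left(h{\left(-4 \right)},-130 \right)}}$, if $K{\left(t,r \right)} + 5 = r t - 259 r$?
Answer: $\frac{1}{32885} \approx 3.0409 \cdot 10^{-5}$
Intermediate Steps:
$h{\left(P \right)} = 8 + \frac{P}{2}$ ($h{\left(P \right)} = 3 + \frac{P + 10}{P + P} P = 3 + \frac{10 + P}{2 P} P = 3 + \left(5 + \frac{P}{2}\right) = 8 + \frac{P}{2}$)
$K{\left(t,r \right)} = -5 - 259 r + r t$ ($K{\left(t,r \right)} = -5 + \left(r t - 259 r\right) = -5 + \left(- 259 r + r t\right) = -5 - 259 r + r t$)
$\frac{1}{K{\left(h{\left(-4 \right)},-130 \right)}} = \frac{1}{-5 - -33670 - 130 \left(8 + \frac{1}{2} \left(-4\right)\right)} = \frac{1}{-5 + 33670 - 130 \left(8 - 2\right)} = \frac{1}{-5 + 33670 - 780} = \frac{1}{32885}$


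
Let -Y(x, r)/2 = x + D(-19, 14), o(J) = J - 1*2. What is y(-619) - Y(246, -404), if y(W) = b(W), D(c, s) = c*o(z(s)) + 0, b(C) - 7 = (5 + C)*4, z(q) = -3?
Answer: -1767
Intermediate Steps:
o(J) = -2 + J (o(J) = J - 2 = -2 + J)
b(C) = 27 + 4*C (b(C) = 7 + (5 + C)*4 = 7 + (20 + 4*C) = 27 + 4*C)
D(c, s) = -5*c (D(c, s) = c*(-2 - 3) + 0 = c*(-5) + 0 = -5*c + 0 = -5*c)
Y(x, r) = -190 - 2*x (Y(x, r) = -2*(x - 5*(-19)) = -2*(x + 95) = -2*(95 + x) = -190 - 2*x)
y(W) = 27 + 4*W
y(-619) - Y(246, -404) = (27 + 4*(-619)) - (-190 - 2*246) = (27 - 2476) - (-190 - 492) = -2449 - 1*(-682) = -2449 + 682 = -1767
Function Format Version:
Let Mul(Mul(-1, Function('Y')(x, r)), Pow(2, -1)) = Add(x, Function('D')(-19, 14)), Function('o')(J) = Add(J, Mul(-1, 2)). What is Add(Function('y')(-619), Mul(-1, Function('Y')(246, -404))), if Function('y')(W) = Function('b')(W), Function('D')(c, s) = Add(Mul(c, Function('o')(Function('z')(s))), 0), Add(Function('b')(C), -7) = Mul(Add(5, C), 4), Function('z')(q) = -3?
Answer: -1767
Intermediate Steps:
Function('o')(J) = Add(-2, J) (Function('o')(J) = Add(J, -2) = Add(-2, J))
Function('b')(C) = Add(27, Mul(4, C)) (Function('b')(C) = Add(7, Mul(Add(5, C), 4)) = Add(7, Add(20, Mul(4, C))) = Add(27, Mul(4, C)))
Function('D')(c, s) = Mul(-5, c) (Function('D')(c, s) = Add(Mul(c, Add(-2, -3)), 0) = Add(Mul(c, -5), 0) = Add(Mul(-5, c), 0) = Mul(-5, c))
Function('Y')(x, r) = Add(-190, Mul(-2, x)) (Function('Y')(x, r) = Mul(-2, Add(x, Mul(-5, -19))) = Mul(-2, Add(x, 95)) = Mul(-2, Add(95, x)) = Add(-190, Mul(-2, x)))
Function('y')(W) = Add(27, Mul(4, W))
Add(Function('y')(-619), Mul(-1, Function('Y')(246, -404))) = Add(Add(27, Mul(4, -619)), Mul(-1, Add(-190, Mul(-2, 246)))) = Add(Add(27, -2476), Mul(-1, Add(-190, -492))) = Add(-2449, Mul(-1, -682)) = Add(-2449, 682) = -1767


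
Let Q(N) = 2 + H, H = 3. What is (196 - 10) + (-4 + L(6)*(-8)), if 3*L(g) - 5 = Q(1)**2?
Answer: 102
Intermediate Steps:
Q(N) = 5 (Q(N) = 2 + 3 = 5)
L(g) = 10 (L(g) = 5/3 + (1/3)*5**2 = 5/3 + (1/3)*25 = 5/3 + 25/3 = 10)
(196 - 10) + (-4 + L(6)*(-8)) = (196 - 10) + (-4 + 10*(-8)) = 186 + (-4 - 80) = 186 - 84 = 102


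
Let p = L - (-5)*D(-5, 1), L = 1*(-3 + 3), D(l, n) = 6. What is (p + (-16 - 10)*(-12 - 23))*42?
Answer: 39480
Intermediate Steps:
L = 0 (L = 1*0 = 0)
p = 30 (p = 0 - (-5)*6 = 0 - 5*(-6) = 0 + 30 = 30)
(p + (-16 - 10)*(-12 - 23))*42 = (30 + (-16 - 10)*(-12 - 23))*42 = (30 - 26*(-35))*42 = (30 + 910)*42 = 940*42 = 39480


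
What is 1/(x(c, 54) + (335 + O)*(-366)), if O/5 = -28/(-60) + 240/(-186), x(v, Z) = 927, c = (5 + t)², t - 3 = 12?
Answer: -31/3725447 ≈ -8.3211e-6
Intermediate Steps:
t = 15 (t = 3 + 12 = 15)
c = 400 (c = (5 + 15)² = 20² = 400)
O = -383/93 (O = 5*(-28/(-60) + 240/(-186)) = 5*(-28*(-1/60) + 240*(-1/186)) = 5*(7/15 - 40/31) = 5*(-383/465) = -383/93 ≈ -4.1183)
1/(x(c, 54) + (335 + O)*(-366)) = 1/(927 + (335 - 383/93)*(-366)) = 1/(927 + (30772/93)*(-366)) = 1/(927 - 3754184/31) = 1/(-3725447/31) = -31/3725447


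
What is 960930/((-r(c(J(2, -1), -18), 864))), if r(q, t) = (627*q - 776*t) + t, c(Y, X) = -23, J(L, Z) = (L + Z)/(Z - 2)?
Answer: 320310/228007 ≈ 1.4048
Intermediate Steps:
J(L, Z) = (L + Z)/(-2 + Z)
r(q, t) = -775*t + 627*q (r(q, t) = (-776*t + 627*q) + t = -775*t + 627*q)
960930/((-r(c(J(2, -1), -18), 864))) = 960930/((-(-775*864 + 627*(-23)))) = 960930/((-(-669600 - 14421))) = 960930/((-1*(-684021))) = 960930/684021 = 960930*(1/684021) = 320310/228007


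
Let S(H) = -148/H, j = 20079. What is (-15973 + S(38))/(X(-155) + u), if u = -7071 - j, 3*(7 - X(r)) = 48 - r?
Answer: 910683/1551008 ≈ 0.58716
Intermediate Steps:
X(r) = -9 + r/3 (X(r) = 7 - (48 - r)/3 = 7 + (-16 + r/3) = -9 + r/3)
u = -27150 (u = -7071 - 1*20079 = -7071 - 20079 = -27150)
(-15973 + S(38))/(X(-155) + u) = (-15973 - 148/38)/((-9 + (⅓)*(-155)) - 27150) = (-15973 - 148*1/38)/((-9 - 155/3) - 27150) = (-15973 - 74/19)/(-182/3 - 27150) = -303561/(19*(-81632/3)) = -303561/19*(-3/81632) = 910683/1551008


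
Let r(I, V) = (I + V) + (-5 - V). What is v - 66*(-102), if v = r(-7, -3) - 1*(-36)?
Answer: 6756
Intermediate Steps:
r(I, V) = -5 + I
v = 24 (v = (-5 - 7) - 1*(-36) = -12 + 36 = 24)
v - 66*(-102) = 24 - 66*(-102) = 24 + 6732 = 6756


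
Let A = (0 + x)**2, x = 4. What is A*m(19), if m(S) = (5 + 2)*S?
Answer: 2128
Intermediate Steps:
m(S) = 7*S
A = 16 (A = (0 + 4)**2 = 4**2 = 16)
A*m(19) = 16*(7*19) = 16*133 = 2128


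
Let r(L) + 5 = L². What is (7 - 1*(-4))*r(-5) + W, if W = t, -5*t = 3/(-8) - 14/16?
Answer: 881/4 ≈ 220.25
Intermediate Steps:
r(L) = -5 + L²
t = ¼ (t = -(3/(-8) - 14/16)/5 = -(3*(-⅛) - 14*1/16)/5 = -(-3/8 - 7/8)/5 = -⅕*(-5/4) = ¼ ≈ 0.25000)
W = ¼ ≈ 0.25000
(7 - 1*(-4))*r(-5) + W = (7 - 1*(-4))*(-5 + (-5)²) + ¼ = (7 + 4)*(-5 + 25) + ¼ = 11*20 + ¼ = 220 + ¼ = 881/4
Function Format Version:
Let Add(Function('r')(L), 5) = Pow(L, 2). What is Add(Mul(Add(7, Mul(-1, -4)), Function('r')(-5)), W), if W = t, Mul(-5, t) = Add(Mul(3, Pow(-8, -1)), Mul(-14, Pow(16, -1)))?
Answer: Rational(881, 4) ≈ 220.25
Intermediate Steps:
Function('r')(L) = Add(-5, Pow(L, 2))
t = Rational(1, 4) (t = Mul(Rational(-1, 5), Add(Mul(3, Pow(-8, -1)), Mul(-14, Pow(16, -1)))) = Mul(Rational(-1, 5), Add(Mul(3, Rational(-1, 8)), Mul(-14, Rational(1, 16)))) = Mul(Rational(-1, 5), Add(Rational(-3, 8), Rational(-7, 8))) = Mul(Rational(-1, 5), Rational(-5, 4)) = Rational(1, 4) ≈ 0.25000)
W = Rational(1, 4) ≈ 0.25000
Add(Mul(Add(7, Mul(-1, -4)), Function('r')(-5)), W) = Add(Mul(Add(7, Mul(-1, -4)), Add(-5, Pow(-5, 2))), Rational(1, 4)) = Add(Mul(Add(7, 4), Add(-5, 25)), Rational(1, 4)) = Add(Mul(11, 20), Rational(1, 4)) = Add(220, Rational(1, 4)) = Rational(881, 4)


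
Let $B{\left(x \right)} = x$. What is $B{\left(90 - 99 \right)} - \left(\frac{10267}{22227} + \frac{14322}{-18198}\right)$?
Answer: $- \frac{194938127}{22471497} \approx -8.6749$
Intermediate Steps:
$B{\left(90 - 99 \right)} - \left(\frac{10267}{22227} + \frac{14322}{-18198}\right) = \left(90 - 99\right) - \left(\frac{10267}{22227} + \frac{14322}{-18198}\right) = -9 - \left(10267 \cdot \frac{1}{22227} + 14322 \left(- \frac{1}{18198}\right)\right) = -9 - \left(\frac{10267}{22227} - \frac{2387}{3033}\right) = -9 - - \frac{7305346}{22471497} = -9 + \frac{7305346}{22471497} = - \frac{194938127}{22471497}$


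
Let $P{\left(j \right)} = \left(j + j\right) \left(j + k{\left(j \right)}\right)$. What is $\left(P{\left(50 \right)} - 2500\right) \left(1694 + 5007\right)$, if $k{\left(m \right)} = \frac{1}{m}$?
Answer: $16765902$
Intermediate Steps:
$P{\left(j \right)} = 2 j \left(j + \frac{1}{j}\right)$ ($P{\left(j \right)} = \left(j + j\right) \left(j + \frac{1}{j}\right) = 2 j \left(j + \frac{1}{j}\right)$)
$\left(P{\left(50 \right)} - 2500\right) \left(1694 + 5007\right) = \left(\left(2 + 2 \cdot 50^{2}\right) - 2500\right) \left(1694 + 5007\right) = \left(\left(2 + 2 \cdot 2500\right) - 2500\right) 6701 = \left(\left(2 + 5000\right) - 2500\right) 6701 = \left(5002 - 2500\right) 6701 = 2502 \cdot 6701 = 16765902$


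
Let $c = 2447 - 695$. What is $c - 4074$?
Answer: $-2322$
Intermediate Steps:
$c = 1752$
$c - 4074 = 1752 - 4074 = -2322$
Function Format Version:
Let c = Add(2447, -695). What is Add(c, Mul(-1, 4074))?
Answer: -2322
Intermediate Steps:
c = 1752
Add(c, Mul(-1, 4074)) = Add(1752, Mul(-1, 4074)) = Add(1752, -4074) = -2322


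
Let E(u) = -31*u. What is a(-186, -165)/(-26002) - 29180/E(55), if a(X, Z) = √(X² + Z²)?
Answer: 5836/341 - 3*√6869/26002 ≈ 17.105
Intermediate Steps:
a(-186, -165)/(-26002) - 29180/E(55) = √((-186)² + (-165)²)/(-26002) - 29180/((-31*55)) = √(34596 + 27225)*(-1/26002) - 29180/(-1705) = √61821*(-1/26002) - 29180*(-1/1705) = (3*√6869)*(-1/26002) + 5836/341 = -3*√6869/26002 + 5836/341 = 5836/341 - 3*√6869/26002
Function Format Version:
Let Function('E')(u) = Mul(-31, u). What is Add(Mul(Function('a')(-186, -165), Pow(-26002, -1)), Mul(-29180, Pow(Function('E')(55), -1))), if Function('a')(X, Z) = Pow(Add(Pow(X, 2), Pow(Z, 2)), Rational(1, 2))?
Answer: Add(Rational(5836, 341), Mul(Rational(-3, 26002), Pow(6869, Rational(1, 2)))) ≈ 17.105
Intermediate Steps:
Add(Mul(Function('a')(-186, -165), Pow(-26002, -1)), Mul(-29180, Pow(Function('E')(55), -1))) = Add(Mul(Pow(Add(Pow(-186, 2), Pow(-165, 2)), Rational(1, 2)), Pow(-26002, -1)), Mul(-29180, Pow(Mul(-31, 55), -1))) = Add(Mul(Pow(Add(34596, 27225), Rational(1, 2)), Rational(-1, 26002)), Mul(-29180, Pow(-1705, -1))) = Add(Mul(Pow(61821, Rational(1, 2)), Rational(-1, 26002)), Mul(-29180, Rational(-1, 1705))) = Add(Mul(Mul(3, Pow(6869, Rational(1, 2))), Rational(-1, 26002)), Rational(5836, 341)) = Add(Mul(Rational(-3, 26002), Pow(6869, Rational(1, 2))), Rational(5836, 341)) = Add(Rational(5836, 341), Mul(Rational(-3, 26002), Pow(6869, Rational(1, 2))))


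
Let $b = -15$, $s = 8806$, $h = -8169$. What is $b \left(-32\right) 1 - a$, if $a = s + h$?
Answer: $-157$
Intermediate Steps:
$a = 637$ ($a = 8806 - 8169 = 637$)
$b \left(-32\right) 1 - a = \left(-15\right) \left(-32\right) 1 - 637 = 480 \cdot 1 - 637 = 480 - 637 = -157$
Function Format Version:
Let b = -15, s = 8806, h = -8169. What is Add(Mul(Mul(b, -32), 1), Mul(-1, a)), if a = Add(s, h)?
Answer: -157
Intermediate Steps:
a = 637 (a = Add(8806, -8169) = 637)
Add(Mul(Mul(b, -32), 1), Mul(-1, a)) = Add(Mul(Mul(-15, -32), 1), Mul(-1, 637)) = Add(Mul(480, 1), -637) = Add(480, -637) = -157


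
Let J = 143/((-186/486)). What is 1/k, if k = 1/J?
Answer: -11583/31 ≈ -373.65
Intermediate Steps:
J = -11583/31 (J = 143/((-186*1/486)) = 143/(-31/81) = 143*(-81/31) = -11583/31 ≈ -373.65)
k = -31/11583 (k = 1/(-11583/31) = -31/11583 ≈ -0.0026763)
1/k = 1/(-31/11583) = -11583/31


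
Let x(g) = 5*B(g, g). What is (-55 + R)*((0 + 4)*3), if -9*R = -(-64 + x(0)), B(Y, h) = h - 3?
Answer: -2296/3 ≈ -765.33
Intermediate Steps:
B(Y, h) = -3 + h
x(g) = -15 + 5*g (x(g) = 5*(-3 + g) = -15 + 5*g)
R = -79/9 (R = -(-1)*(-64 + (-15 + 5*0))/9 = -(-1)*(-64 + (-15 + 0))/9 = -(-1)*(-64 - 15)/9 = -(-1)*(-79)/9 = -⅑*79 = -79/9 ≈ -8.7778)
(-55 + R)*((0 + 4)*3) = (-55 - 79/9)*((0 + 4)*3) = -2296*3/9 = -574/9*12 = -2296/3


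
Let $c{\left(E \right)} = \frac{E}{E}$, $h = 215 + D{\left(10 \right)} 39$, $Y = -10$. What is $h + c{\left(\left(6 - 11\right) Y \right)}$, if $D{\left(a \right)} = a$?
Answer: $606$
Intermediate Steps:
$h = 605$ ($h = 215 + 10 \cdot 39 = 215 + 390 = 605$)
$c{\left(E \right)} = 1$
$h + c{\left(\left(6 - 11\right) Y \right)} = 605 + 1 = 606$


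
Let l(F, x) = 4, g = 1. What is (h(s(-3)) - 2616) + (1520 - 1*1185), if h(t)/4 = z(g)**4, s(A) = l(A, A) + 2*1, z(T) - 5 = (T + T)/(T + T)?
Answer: 2903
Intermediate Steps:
z(T) = 6 (z(T) = 5 + (T + T)/(T + T) = 5 + (2*T)/((2*T)) = 5 + (2*T)*(1/(2*T)) = 5 + 1 = 6)
s(A) = 6 (s(A) = 4 + 2*1 = 4 + 2 = 6)
h(t) = 5184 (h(t) = 4*6**4 = 4*1296 = 5184)
(h(s(-3)) - 2616) + (1520 - 1*1185) = (5184 - 2616) + (1520 - 1*1185) = 2568 + (1520 - 1185) = 2568 + 335 = 2903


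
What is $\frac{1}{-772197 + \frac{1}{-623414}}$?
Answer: $- \frac{623414}{481398420559} \approx -1.295 \cdot 10^{-6}$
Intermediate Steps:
$\frac{1}{-772197 + \frac{1}{-623414}} = \frac{1}{-772197 - \frac{1}{623414}} = \frac{1}{- \frac{481398420559}{623414}} = - \frac{623414}{481398420559}$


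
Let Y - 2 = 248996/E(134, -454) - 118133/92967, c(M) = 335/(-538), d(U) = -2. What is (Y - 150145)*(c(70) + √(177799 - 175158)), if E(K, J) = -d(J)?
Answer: 399363022040/25008123 - 2384256848*√2641/92967 ≈ -1.3020e+6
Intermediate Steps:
c(M) = -335/538 (c(M) = 335*(-1/538) = -335/538)
E(K, J) = 2 (E(K, J) = -1*(-2) = 2)
Y = 11574273367/92967 (Y = 2 + (248996/2 - 118133/92967) = 2 + (248996*(½) - 118133*1/92967) = 2 + (124498 - 118133/92967) = 2 + 11574087433/92967 = 11574273367/92967 ≈ 1.2450e+5)
(Y - 150145)*(c(70) + √(177799 - 175158)) = (11574273367/92967 - 150145)*(-335/538 + √(177799 - 175158)) = -2384256848*(-335/538 + √2641)/92967 = 399363022040/25008123 - 2384256848*√2641/92967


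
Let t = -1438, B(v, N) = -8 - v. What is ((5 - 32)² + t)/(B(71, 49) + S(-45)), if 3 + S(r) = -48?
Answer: 709/130 ≈ 5.4538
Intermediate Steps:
S(r) = -51 (S(r) = -3 - 48 = -51)
((5 - 32)² + t)/(B(71, 49) + S(-45)) = ((5 - 32)² - 1438)/((-8 - 1*71) - 51) = ((-27)² - 1438)/((-8 - 71) - 51) = (729 - 1438)/(-79 - 51) = -709/(-130) = -709*(-1/130) = 709/130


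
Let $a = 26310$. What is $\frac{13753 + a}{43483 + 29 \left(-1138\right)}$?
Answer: $\frac{40063}{10481} \approx 3.8224$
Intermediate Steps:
$\frac{13753 + a}{43483 + 29 \left(-1138\right)} = \frac{13753 + 26310}{43483 + 29 \left(-1138\right)} = \frac{40063}{43483 - 33002} = \frac{40063}{10481}$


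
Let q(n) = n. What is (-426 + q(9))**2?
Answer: 173889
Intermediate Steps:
(-426 + q(9))**2 = (-426 + 9)**2 = (-417)**2 = 173889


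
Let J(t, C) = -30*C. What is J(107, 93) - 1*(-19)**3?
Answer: 4069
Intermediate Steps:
J(107, 93) - 1*(-19)**3 = -30*93 - 1*(-19)**3 = -2790 - 1*(-6859) = -2790 + 6859 = 4069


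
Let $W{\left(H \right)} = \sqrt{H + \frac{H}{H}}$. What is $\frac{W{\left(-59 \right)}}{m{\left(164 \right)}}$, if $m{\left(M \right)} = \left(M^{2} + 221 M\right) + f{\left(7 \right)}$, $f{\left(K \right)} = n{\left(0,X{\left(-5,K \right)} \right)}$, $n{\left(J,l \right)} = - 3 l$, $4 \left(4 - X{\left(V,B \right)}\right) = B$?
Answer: $\frac{4 i \sqrt{58}}{252533} \approx 0.00012063 i$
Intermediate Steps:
$X{\left(V,B \right)} = 4 - \frac{B}{4}$
$f{\left(K \right)} = -12 + \frac{3 K}{4}$ ($f{\left(K \right)} = - 3 \left(4 - \frac{K}{4}\right) = -12 + \frac{3 K}{4}$)
$W{\left(H \right)} = \sqrt{1 + H}$ ($W{\left(H \right)} = \sqrt{H + 1} = \sqrt{1 + H}$)
$m{\left(M \right)} = - \frac{27}{4} + M^{2} + 221 M$ ($m{\left(M \right)} = \left(M^{2} + 221 M\right) + \left(-12 + \frac{3}{4} \cdot 7\right) = \left(M^{2} + 221 M\right) + \left(-12 + \frac{21}{4}\right) = \left(M^{2} + 221 M\right) - \frac{27}{4} = - \frac{27}{4} + M^{2} + 221 M$)
$\frac{W{\left(-59 \right)}}{m{\left(164 \right)}} = \frac{\sqrt{1 - 59}}{- \frac{27}{4} + 164^{2} + 221 \cdot 164} = \frac{\sqrt{-58}}{- \frac{27}{4} + 26896 + 36244} = \frac{i \sqrt{58}}{\frac{252533}{4}} = i \sqrt{58} \cdot \frac{4}{252533} = \frac{4 i \sqrt{58}}{252533}$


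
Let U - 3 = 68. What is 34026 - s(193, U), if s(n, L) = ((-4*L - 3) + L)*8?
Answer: 35754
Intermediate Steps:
U = 71 (U = 3 + 68 = 71)
s(n, L) = -24 - 24*L (s(n, L) = ((-3 - 4*L) + L)*8 = (-3 - 3*L)*8 = -24 - 24*L)
34026 - s(193, U) = 34026 - (-24 - 24*71) = 34026 - (-24 - 1704) = 34026 - 1*(-1728) = 34026 + 1728 = 35754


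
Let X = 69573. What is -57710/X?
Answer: -57710/69573 ≈ -0.82949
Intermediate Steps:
-57710/X = -57710/69573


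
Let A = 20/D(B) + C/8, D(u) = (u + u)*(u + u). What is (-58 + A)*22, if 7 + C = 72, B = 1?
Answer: -3949/4 ≈ -987.25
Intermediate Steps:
C = 65 (C = -7 + 72 = 65)
D(u) = 4*u² (D(u) = (2*u)*(2*u) = 4*u²)
A = 105/8 (A = 20/((4*1²)) + 65/8 = 20/((4*1)) + 65*(⅛) = 20/4 + 65/8 = 20*(¼) + 65/8 = 5 + 65/8 = 105/8 ≈ 13.125)
(-58 + A)*22 = (-58 + 105/8)*22 = -359/8*22 = -3949/4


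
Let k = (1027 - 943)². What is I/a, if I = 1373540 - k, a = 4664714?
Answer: 683242/2332357 ≈ 0.29294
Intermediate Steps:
k = 7056 (k = 84² = 7056)
I = 1366484 (I = 1373540 - 1*7056 = 1373540 - 7056 = 1366484)
I/a = 1366484/4664714 = 1366484*(1/4664714) = 683242/2332357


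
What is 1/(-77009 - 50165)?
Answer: -1/127174 ≈ -7.8632e-6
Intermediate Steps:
1/(-77009 - 50165) = 1/(-127174) = -1/127174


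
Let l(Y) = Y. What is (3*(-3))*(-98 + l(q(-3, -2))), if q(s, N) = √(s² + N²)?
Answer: 882 - 9*√13 ≈ 849.55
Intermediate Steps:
q(s, N) = √(N² + s²)
(3*(-3))*(-98 + l(q(-3, -2))) = (3*(-3))*(-98 + √((-2)² + (-3)²)) = -9*(-98 + √(4 + 9)) = -9*(-98 + √13) = 882 - 9*√13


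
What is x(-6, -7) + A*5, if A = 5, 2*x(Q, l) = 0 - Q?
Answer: 28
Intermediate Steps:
x(Q, l) = -Q/2 (x(Q, l) = (0 - Q)/2 = (-Q)/2 = -Q/2)
x(-6, -7) + A*5 = -1/2*(-6) + 5*5 = 3 + 25 = 28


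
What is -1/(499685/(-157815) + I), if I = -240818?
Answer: 31563/7601038471 ≈ 4.1525e-6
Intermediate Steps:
-1/(499685/(-157815) + I) = -1/(499685/(-157815) - 240818) = -1/(499685*(-1/157815) - 240818) = -1/(-99937/31563 - 240818) = -1/(-7601038471/31563) = -1*(-31563/7601038471) = 31563/7601038471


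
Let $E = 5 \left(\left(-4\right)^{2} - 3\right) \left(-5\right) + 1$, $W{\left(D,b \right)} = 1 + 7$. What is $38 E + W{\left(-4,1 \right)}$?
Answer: $-12304$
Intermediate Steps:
$W{\left(D,b \right)} = 8$
$E = -324$ ($E = 5 \left(16 - 3\right) \left(-5\right) + 1 = 5 \cdot 13 \left(-5\right) + 1 = 5 \left(-65\right) + 1 = -325 + 1 = -324$)
$38 E + W{\left(-4,1 \right)} = 38 \left(-324\right) + 8 = -12312 + 8 = -12304$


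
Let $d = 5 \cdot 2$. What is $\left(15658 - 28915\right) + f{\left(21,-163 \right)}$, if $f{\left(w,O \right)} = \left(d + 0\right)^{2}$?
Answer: $-13157$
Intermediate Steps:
$d = 10$
$f{\left(w,O \right)} = 100$ ($f{\left(w,O \right)} = \left(10 + 0\right)^{2} = 10^{2} = 100$)
$\left(15658 - 28915\right) + f{\left(21,-163 \right)} = \left(15658 - 28915\right) + 100 = -13257 + 100 = -13157$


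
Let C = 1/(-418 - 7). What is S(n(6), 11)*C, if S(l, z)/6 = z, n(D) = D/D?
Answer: -66/425 ≈ -0.15529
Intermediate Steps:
n(D) = 1
S(l, z) = 6*z
C = -1/425 (C = 1/(-425) = -1/425 ≈ -0.0023529)
S(n(6), 11)*C = (6*11)*(-1/425) = 66*(-1/425) = -66/425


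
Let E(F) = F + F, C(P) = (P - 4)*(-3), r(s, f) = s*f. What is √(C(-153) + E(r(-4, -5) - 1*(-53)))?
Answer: √617 ≈ 24.839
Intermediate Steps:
r(s, f) = f*s
C(P) = 12 - 3*P (C(P) = (-4 + P)*(-3) = 12 - 3*P)
E(F) = 2*F
√(C(-153) + E(r(-4, -5) - 1*(-53))) = √((12 - 3*(-153)) + 2*(-5*(-4) - 1*(-53))) = √((12 + 459) + 2*(20 + 53)) = √(471 + 2*73) = √(471 + 146) = √617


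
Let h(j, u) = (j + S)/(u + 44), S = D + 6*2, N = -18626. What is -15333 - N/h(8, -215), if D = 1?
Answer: -1169013/7 ≈ -1.6700e+5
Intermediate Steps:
S = 13 (S = 1 + 6*2 = 1 + 12 = 13)
h(j, u) = (13 + j)/(44 + u) (h(j, u) = (j + 13)/(u + 44) = (13 + j)/(44 + u))
-15333 - N/h(8, -215) = -15333 - (-18626)/((13 + 8)/(44 - 215)) = -15333 - (-18626)/(21/(-171)) = -15333 - (-18626)/((-1/171*21)) = -15333 - (-18626)/(-7/57) = -15333 - (-18626)*(-57)/7 = -15333 - 1*1061682/7 = -15333 - 1061682/7 = -1169013/7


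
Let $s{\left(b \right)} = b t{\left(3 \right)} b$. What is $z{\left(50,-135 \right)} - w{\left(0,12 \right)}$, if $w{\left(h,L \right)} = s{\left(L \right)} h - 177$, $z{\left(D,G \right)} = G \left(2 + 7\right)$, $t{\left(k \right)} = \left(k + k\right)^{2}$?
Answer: $-1038$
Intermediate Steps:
$t{\left(k \right)} = 4 k^{2}$ ($t{\left(k \right)} = \left(2 k\right)^{2} = 4 k^{2}$)
$s{\left(b \right)} = 36 b^{2}$ ($s{\left(b \right)} = b 4 \cdot 3^{2} b = b 4 \cdot 9 b = b 36 b = 36 b b = 36 b^{2}$)
$z{\left(D,G \right)} = 9 G$ ($z{\left(D,G \right)} = G 9 = 9 G$)
$w{\left(h,L \right)} = -177 + 36 h L^{2}$ ($w{\left(h,L \right)} = 36 L^{2} h - 177 = 36 h L^{2} - 177 = -177 + 36 h L^{2}$)
$z{\left(50,-135 \right)} - w{\left(0,12 \right)} = 9 \left(-135\right) - \left(-177 + 36 \cdot 0 \cdot 12^{2}\right) = -1215 - \left(-177 + 36 \cdot 0 \cdot 144\right) = -1215 - \left(-177 + 0\right) = -1215 - -177 = -1215 + 177 = -1038$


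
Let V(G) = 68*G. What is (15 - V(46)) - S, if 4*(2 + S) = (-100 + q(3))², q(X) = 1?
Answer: -22245/4 ≈ -5561.3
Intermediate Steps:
S = 9793/4 (S = -2 + (-100 + 1)²/4 = -2 + (¼)*(-99)² = -2 + (¼)*9801 = -2 + 9801/4 = 9793/4 ≈ 2448.3)
(15 - V(46)) - S = (15 - 68*46) - 1*9793/4 = (15 - 1*3128) - 9793/4 = (15 - 3128) - 9793/4 = -3113 - 9793/4 = -22245/4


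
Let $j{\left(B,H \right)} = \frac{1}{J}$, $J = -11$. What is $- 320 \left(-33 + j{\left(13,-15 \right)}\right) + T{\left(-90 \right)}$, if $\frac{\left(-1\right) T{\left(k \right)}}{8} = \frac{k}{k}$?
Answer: $\frac{116392}{11} \approx 10581.0$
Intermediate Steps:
$T{\left(k \right)} = -8$ ($T{\left(k \right)} = - 8 \frac{k}{k} = \left(-8\right) 1 = -8$)
$j{\left(B,H \right)} = - \frac{1}{11}$ ($j{\left(B,H \right)} = \frac{1}{-11} = - \frac{1}{11}$)
$- 320 \left(-33 + j{\left(13,-15 \right)}\right) + T{\left(-90 \right)} = - 320 \left(-33 - \frac{1}{11}\right) - 8 = \left(-320\right) \left(- \frac{364}{11}\right) - 8 = \frac{116480}{11} - 8 = \frac{116392}{11}$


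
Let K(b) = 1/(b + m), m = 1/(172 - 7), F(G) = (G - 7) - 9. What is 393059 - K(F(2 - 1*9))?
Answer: 1491266011/3794 ≈ 3.9306e+5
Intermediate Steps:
F(G) = -16 + G (F(G) = (-7 + G) - 9 = -16 + G)
m = 1/165 ≈ 0.0060606
K(b) = 1/(1/165 + b) (K(b) = 1/(b + 1/165) = 1/(1/165 + b))
393059 - K(F(2 - 1*9)) = 393059 - 165/(1 + 165*(-16 + (2 - 1*9))) = 393059 - 165/(1 + 165*(-16 + (2 - 9))) = 393059 - 165/(1 + 165*(-16 - 7)) = 393059 - 165/(1 + 165*(-23)) = 393059 - 165/(1 - 3795) = 393059 - 165/(-3794) = 393059 - 165*(-1)/3794 = 393059 - 1*(-165/3794) = 393059 + 165/3794 = 1491266011/3794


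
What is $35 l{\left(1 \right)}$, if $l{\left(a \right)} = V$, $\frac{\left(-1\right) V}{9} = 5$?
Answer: $-1575$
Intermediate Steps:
$V = -45$ ($V = \left(-9\right) 5 = -45$)
$l{\left(a \right)} = -45$
$35 l{\left(1 \right)} = 35 \left(-45\right) = -1575$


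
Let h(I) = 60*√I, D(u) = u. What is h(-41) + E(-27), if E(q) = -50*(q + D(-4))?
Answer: 1550 + 60*I*√41 ≈ 1550.0 + 384.19*I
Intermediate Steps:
E(q) = 200 - 50*q (E(q) = -50*(q - 4) = -50*(-4 + q) = 200 - 50*q)
h(-41) + E(-27) = 60*√(-41) + (200 - 50*(-27)) = 60*(I*√41) + (200 + 1350) = 60*I*√41 + 1550 = 1550 + 60*I*√41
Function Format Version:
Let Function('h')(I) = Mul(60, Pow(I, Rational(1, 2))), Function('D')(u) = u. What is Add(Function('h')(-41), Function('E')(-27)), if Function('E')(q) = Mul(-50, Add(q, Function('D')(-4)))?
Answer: Add(1550, Mul(60, I, Pow(41, Rational(1, 2)))) ≈ Add(1550.0, Mul(384.19, I))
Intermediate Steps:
Function('E')(q) = Add(200, Mul(-50, q)) (Function('E')(q) = Mul(-50, Add(q, -4)) = Mul(-50, Add(-4, q)) = Add(200, Mul(-50, q)))
Add(Function('h')(-41), Function('E')(-27)) = Add(Mul(60, Pow(-41, Rational(1, 2))), Add(200, Mul(-50, -27))) = Add(Mul(60, Mul(I, Pow(41, Rational(1, 2)))), Add(200, 1350)) = Add(Mul(60, I, Pow(41, Rational(1, 2))), 1550) = Add(1550, Mul(60, I, Pow(41, Rational(1, 2))))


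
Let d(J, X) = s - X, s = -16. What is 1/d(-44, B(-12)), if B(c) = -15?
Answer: -1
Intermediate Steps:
d(J, X) = -16 - X
1/d(-44, B(-12)) = 1/(-16 - 1*(-15)) = 1/(-16 + 15) = 1/(-1) = -1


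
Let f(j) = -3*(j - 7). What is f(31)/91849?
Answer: -72/91849 ≈ -0.00078390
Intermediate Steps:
f(j) = 21 - 3*j (f(j) = -3*(-7 + j) = 21 - 3*j)
f(31)/91849 = (21 - 3*31)/91849 = (21 - 93)*(1/91849) = -72*1/91849 = -72/91849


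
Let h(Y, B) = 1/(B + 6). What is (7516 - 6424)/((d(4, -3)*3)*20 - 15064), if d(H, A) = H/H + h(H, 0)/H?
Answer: -728/10001 ≈ -0.072793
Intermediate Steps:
h(Y, B) = 1/(6 + B)
d(H, A) = 1 + 1/(6*H) (d(H, A) = H/H + 1/((6 + 0)*H) = 1 + 1/(6*H))
(7516 - 6424)/((d(4, -3)*3)*20 - 15064) = (7516 - 6424)/((((⅙ + 4)/4)*3)*20 - 15064) = 1092/((((¼)*(25/6))*3)*20 - 15064) = 1092/(((25/24)*3)*20 - 15064) = 1092/((25/8)*20 - 15064) = 1092/(125/2 - 15064) = 1092/(-30003/2) = 1092*(-2/30003) = -728/10001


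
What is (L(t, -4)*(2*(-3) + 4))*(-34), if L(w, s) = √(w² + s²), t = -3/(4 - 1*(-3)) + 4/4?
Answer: 1360*√2/7 ≈ 274.76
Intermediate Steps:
t = 4/7 (t = -3/(4 + 3) + 4*(¼) = -3/7 + 1 = 4/7 ≈ 0.57143)
L(w, s) = √(s² + w²)
(L(t, -4)*(2*(-3) + 4))*(-34) = (√((-4)² + (4/7)²)*(2*(-3) + 4))*(-34) = (√(16 + 16/49)*(-6 + 4))*(-34) = (√(800/49)*(-2))*(-34) = ((20*√2/7)*(-2))*(-34) = -40*√2/7*(-34) = 1360*√2/7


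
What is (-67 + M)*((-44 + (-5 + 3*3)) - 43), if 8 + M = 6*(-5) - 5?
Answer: 9130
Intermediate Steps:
M = -43 (M = -8 + (6*(-5) - 5) = -8 + (-30 - 5) = -8 - 35 = -43)
(-67 + M)*((-44 + (-5 + 3*3)) - 43) = (-67 - 43)*((-44 + (-5 + 3*3)) - 43) = -110*((-44 + (-5 + 9)) - 43) = -110*((-44 + 4) - 43) = -110*(-40 - 43) = -110*(-83) = 9130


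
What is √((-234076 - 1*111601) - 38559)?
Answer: 2*I*√96059 ≈ 619.87*I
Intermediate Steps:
√((-234076 - 1*111601) - 38559) = √((-234076 - 111601) - 38559) = √(-345677 - 38559) = √(-384236) = 2*I*√96059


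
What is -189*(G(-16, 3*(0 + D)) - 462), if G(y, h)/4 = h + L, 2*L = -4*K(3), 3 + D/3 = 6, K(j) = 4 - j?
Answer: 68418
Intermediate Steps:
D = 9 (D = -9 + 3*6 = -9 + 18 = 9)
L = -2 (L = (-4*(4 - 1*3))/2 = (-4*(4 - 3))/2 = (-4*1)/2 = (1/2)*(-4) = -2)
G(y, h) = -8 + 4*h (G(y, h) = 4*(h - 2) = 4*(-2 + h) = -8 + 4*h)
-189*(G(-16, 3*(0 + D)) - 462) = -189*((-8 + 4*(3*(0 + 9))) - 462) = -189*((-8 + 4*(3*9)) - 462) = -189*((-8 + 4*27) - 462) = -189*((-8 + 108) - 462) = -189*(100 - 462) = -189*(-362) = 68418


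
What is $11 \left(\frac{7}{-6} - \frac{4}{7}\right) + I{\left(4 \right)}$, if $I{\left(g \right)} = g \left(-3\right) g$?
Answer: $- \frac{2819}{42} \approx -67.119$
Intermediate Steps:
$I{\left(g \right)} = - 3 g^{2}$ ($I{\left(g \right)} = - 3 g g = - 3 g^{2}$)
$11 \left(\frac{7}{-6} - \frac{4}{7}\right) + I{\left(4 \right)} = 11 \left(\frac{7}{-6} - \frac{4}{7}\right) - 3 \cdot 4^{2} = 11 \left(7 \left(- \frac{1}{6}\right) - \frac{4}{7}\right) - 48 = 11 \left(- \frac{7}{6} - \frac{4}{7}\right) - 48 = 11 \left(- \frac{73}{42}\right) - 48 = - \frac{803}{42} - 48 = - \frac{2819}{42}$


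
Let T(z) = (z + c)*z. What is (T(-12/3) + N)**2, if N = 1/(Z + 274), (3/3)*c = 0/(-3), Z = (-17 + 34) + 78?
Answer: 34869025/136161 ≈ 256.09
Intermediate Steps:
Z = 95 (Z = 17 + 78 = 95)
c = 0 (c = 0/(-3) = 0*(-1/3) = 0)
T(z) = z**2 (T(z) = (z + 0)*z = z*z = z**2)
N = 1/369 (N = 1/(95 + 274) = 1/369 ≈ 0.0027100)
(T(-12/3) + N)**2 = ((-12/3)**2 + 1/369)**2 = ((-12*1/3)**2 + 1/369)**2 = ((-4)**2 + 1/369)**2 = (16 + 1/369)**2 = (5905/369)**2 = 34869025/136161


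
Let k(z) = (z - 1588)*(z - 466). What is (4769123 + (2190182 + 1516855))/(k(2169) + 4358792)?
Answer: 1695232/1069647 ≈ 1.5849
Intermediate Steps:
k(z) = (-1588 + z)*(-466 + z)
(4769123 + (2190182 + 1516855))/(k(2169) + 4358792) = (4769123 + (2190182 + 1516855))/((740008 + 2169² - 2054*2169) + 4358792) = (4769123 + 3707037)/((740008 + 4704561 - 4455126) + 4358792) = 8476160/(989443 + 4358792) = 8476160/5348235 = 8476160*(1/5348235) = 1695232/1069647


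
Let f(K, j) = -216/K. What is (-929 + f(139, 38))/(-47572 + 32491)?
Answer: 129347/2096259 ≈ 0.061704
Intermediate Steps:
(-929 + f(139, 38))/(-47572 + 32491) = (-929 - 216/139)/(-47572 + 32491) = (-929 - 216*1/139)/(-15081) = (-929 - 216/139)*(-1/15081) = -129347/139*(-1/15081) = 129347/2096259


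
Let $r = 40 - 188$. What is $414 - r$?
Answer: $562$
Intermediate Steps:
$r = -148$
$414 - r = 414 - -148 = 414 + 148 = 562$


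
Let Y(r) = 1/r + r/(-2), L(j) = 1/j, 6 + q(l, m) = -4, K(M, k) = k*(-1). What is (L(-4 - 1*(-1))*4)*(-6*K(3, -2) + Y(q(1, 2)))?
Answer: 142/15 ≈ 9.4667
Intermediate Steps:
K(M, k) = -k
q(l, m) = -10 (q(l, m) = -6 - 4 = -10)
Y(r) = 1/r - r/2 (Y(r) = 1/r + r*(-½) = 1/r - r/2)
(L(-4 - 1*(-1))*4)*(-6*K(3, -2) + Y(q(1, 2))) = (4/(-4 - 1*(-1)))*(-(-6)*(-2) + (1/(-10) - ½*(-10))) = (4/(-4 + 1))*(-6*2 + (-⅒ + 5)) = (4/(-3))*(-12 + 49/10) = -⅓*4*(-71/10) = -4/3*(-71/10) = 142/15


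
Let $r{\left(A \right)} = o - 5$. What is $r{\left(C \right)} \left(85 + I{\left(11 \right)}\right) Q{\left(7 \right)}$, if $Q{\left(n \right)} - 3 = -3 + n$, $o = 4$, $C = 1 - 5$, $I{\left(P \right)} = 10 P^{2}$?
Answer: $-9065$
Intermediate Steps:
$C = -4$ ($C = 1 - 5 = -4$)
$r{\left(A \right)} = -1$ ($r{\left(A \right)} = 4 - 5 = -1$)
$Q{\left(n \right)} = n$ ($Q{\left(n \right)} = 3 + \left(-3 + n\right) = n$)
$r{\left(C \right)} \left(85 + I{\left(11 \right)}\right) Q{\left(7 \right)} = - \left(85 + 10 \cdot 11^{2}\right) 7 = - \left(85 + 10 \cdot 121\right) 7 = - \left(85 + 1210\right) 7 = - 1295 \cdot 7 = \left(-1\right) 9065 = -9065$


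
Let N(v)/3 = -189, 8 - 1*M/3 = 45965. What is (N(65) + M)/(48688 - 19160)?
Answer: -69219/14764 ≈ -4.6884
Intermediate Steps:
M = -137871 (M = 24 - 3*45965 = 24 - 137895 = -137871)
N(v) = -567 (N(v) = 3*(-189) = -567)
(N(65) + M)/(48688 - 19160) = (-567 - 137871)/(48688 - 19160) = -138438/29528 = -138438*1/29528 = -69219/14764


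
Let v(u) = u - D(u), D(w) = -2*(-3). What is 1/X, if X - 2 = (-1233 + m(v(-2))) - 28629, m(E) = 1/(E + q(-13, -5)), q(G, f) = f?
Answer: -13/388181 ≈ -3.3490e-5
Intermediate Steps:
D(w) = 6
v(u) = -6 + u (v(u) = u - 1*6 = u - 6 = -6 + u)
m(E) = 1/(-5 + E) (m(E) = 1/(E - 5) = 1/(-5 + E))
X = -388181/13 (X = 2 + ((-1233 + 1/(-5 + (-6 - 2))) - 28629) = 2 + ((-1233 + 1/(-5 - 8)) - 28629) = 2 + ((-1233 + 1/(-13)) - 28629) = 2 + ((-1233 - 1/13) - 28629) = 2 + (-16030/13 - 28629) = 2 - 388207/13 = -388181/13 ≈ -29860.)
1/X = 1/(-388181/13) = -13/388181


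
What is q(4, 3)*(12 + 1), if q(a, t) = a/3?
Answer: 52/3 ≈ 17.333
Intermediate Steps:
q(a, t) = a/3 (q(a, t) = a*(⅓) = a/3)
q(4, 3)*(12 + 1) = ((⅓)*4)*(12 + 1) = (4/3)*13 = 52/3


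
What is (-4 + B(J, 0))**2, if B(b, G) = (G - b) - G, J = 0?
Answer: 16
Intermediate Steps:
B(b, G) = -b
(-4 + B(J, 0))**2 = (-4 - 1*0)**2 = (-4 + 0)**2 = (-4)**2 = 16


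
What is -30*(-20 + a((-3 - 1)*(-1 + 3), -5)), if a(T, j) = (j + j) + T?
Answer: 1140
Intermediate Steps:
a(T, j) = T + 2*j (a(T, j) = 2*j + T = T + 2*j)
-30*(-20 + a((-3 - 1)*(-1 + 3), -5)) = -30*(-20 + ((-3 - 1)*(-1 + 3) + 2*(-5))) = -30*(-20 + (-4*2 - 10)) = -30*(-20 + (-8 - 10)) = -30*(-20 - 18) = -30*(-38) = 1140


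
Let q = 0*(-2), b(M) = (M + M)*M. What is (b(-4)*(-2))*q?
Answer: 0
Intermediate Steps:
b(M) = 2*M**2 (b(M) = (2*M)*M = 2*M**2)
q = 0
(b(-4)*(-2))*q = ((2*(-4)**2)*(-2))*0 = ((2*16)*(-2))*0 = (32*(-2))*0 = -64*0 = 0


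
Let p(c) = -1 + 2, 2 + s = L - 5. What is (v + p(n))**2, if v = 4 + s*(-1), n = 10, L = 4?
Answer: 64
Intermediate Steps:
s = -3 (s = -2 + (4 - 5) = -2 - 1 = -3)
p(c) = 1
v = 7 (v = 4 - 3*(-1) = 4 + 3 = 7)
(v + p(n))**2 = (7 + 1)**2 = 8**2 = 64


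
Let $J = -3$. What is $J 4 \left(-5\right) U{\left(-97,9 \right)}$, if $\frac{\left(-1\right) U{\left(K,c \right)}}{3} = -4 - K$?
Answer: $-16740$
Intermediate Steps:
$U{\left(K,c \right)} = 12 + 3 K$ ($U{\left(K,c \right)} = - 3 \left(-4 - K\right) = 12 + 3 K$)
$J 4 \left(-5\right) U{\left(-97,9 \right)} = \left(-3\right) 4 \left(-5\right) \left(12 + 3 \left(-97\right)\right) = \left(-12\right) \left(-5\right) \left(12 - 291\right) = 60 \left(-279\right) = -16740$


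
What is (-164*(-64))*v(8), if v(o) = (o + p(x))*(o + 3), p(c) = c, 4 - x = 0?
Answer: 1385472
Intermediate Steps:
x = 4 (x = 4 - 1*0 = 4 + 0 = 4)
v(o) = (3 + o)*(4 + o) (v(o) = (o + 4)*(o + 3) = (4 + o)*(3 + o) = (3 + o)*(4 + o))
(-164*(-64))*v(8) = (-164*(-64))*(12 + 8² + 7*8) = 10496*(12 + 64 + 56) = 10496*132 = 1385472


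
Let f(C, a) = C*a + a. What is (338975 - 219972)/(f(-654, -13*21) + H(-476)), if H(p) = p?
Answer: 119003/177793 ≈ 0.66933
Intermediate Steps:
f(C, a) = a + C*a
(338975 - 219972)/(f(-654, -13*21) + H(-476)) = (338975 - 219972)/((-13*21)*(1 - 654) - 476) = 119003/(-273*(-653) - 476) = 119003/(178269 - 476) = 119003/177793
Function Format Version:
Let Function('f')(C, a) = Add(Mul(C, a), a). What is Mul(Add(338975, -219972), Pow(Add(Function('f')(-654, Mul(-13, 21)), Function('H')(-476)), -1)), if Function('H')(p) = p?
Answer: Rational(119003, 177793) ≈ 0.66933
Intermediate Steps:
Function('f')(C, a) = Add(a, Mul(C, a))
Mul(Add(338975, -219972), Pow(Add(Function('f')(-654, Mul(-13, 21)), Function('H')(-476)), -1)) = Mul(Add(338975, -219972), Pow(Add(Mul(Mul(-13, 21), Add(1, -654)), -476), -1)) = Mul(119003, Pow(Add(Mul(-273, -653), -476), -1)) = Mul(119003, Pow(Add(178269, -476), -1)) = Mul(119003, Pow(177793, -1)) = Mul(119003, Rational(1, 177793)) = Rational(119003, 177793)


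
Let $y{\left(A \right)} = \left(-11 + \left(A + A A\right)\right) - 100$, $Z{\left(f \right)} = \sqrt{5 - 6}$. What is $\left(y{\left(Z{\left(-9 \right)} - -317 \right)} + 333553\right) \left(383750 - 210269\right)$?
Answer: $75333603807 + 110160435 i \approx 7.5334 \cdot 10^{10} + 1.1016 \cdot 10^{8} i$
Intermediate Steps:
$Z{\left(f \right)} = i$ ($Z{\left(f \right)} = \sqrt{-1} = i$)
$y{\left(A \right)} = -111 + A + A^{2}$ ($y{\left(A \right)} = \left(-11 + \left(A + A^{2}\right)\right) - 100 = \left(-11 + A + A^{2}\right) - 100 = -111 + A + A^{2}$)
$\left(y{\left(Z{\left(-9 \right)} - -317 \right)} + 333553\right) \left(383750 - 210269\right) = \left(\left(-111 + \left(i - -317\right) + \left(i - -317\right)^{2}\right) + 333553\right) \left(383750 - 210269\right) = \left(\left(-111 + \left(i + 317\right) + \left(i + 317\right)^{2}\right) + 333553\right) 173481 = \left(\left(-111 + \left(317 + i\right) + \left(317 + i\right)^{2}\right) + 333553\right) 173481 = \left(\left(206 + i + \left(317 + i\right)^{2}\right) + 333553\right) 173481 = \left(333759 + i + \left(317 + i\right)^{2}\right) 173481 = 57900845079 + 173481 i + 173481 \left(317 + i\right)^{2}$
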